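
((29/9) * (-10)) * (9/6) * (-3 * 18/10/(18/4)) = 58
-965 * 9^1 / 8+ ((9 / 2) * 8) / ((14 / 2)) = -60507 / 56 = -1080.48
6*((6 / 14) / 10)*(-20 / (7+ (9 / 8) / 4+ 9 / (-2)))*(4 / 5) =-4608 / 3115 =-1.48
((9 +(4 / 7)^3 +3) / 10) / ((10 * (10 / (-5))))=-209 / 3430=-0.06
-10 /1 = -10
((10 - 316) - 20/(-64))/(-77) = 4891/1232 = 3.97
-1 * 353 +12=-341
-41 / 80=-0.51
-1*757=-757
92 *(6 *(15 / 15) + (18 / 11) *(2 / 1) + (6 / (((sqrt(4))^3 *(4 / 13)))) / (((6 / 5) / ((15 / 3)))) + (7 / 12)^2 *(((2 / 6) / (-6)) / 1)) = 3182165 / 1782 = 1785.73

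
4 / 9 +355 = 3199 / 9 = 355.44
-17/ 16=-1.06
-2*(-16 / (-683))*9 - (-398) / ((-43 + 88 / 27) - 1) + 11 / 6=-4709201 / 563475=-8.36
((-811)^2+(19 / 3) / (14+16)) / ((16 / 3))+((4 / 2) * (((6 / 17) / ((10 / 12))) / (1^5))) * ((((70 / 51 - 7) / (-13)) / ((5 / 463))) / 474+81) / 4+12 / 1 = 87866912069171 / 712327200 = 123351.90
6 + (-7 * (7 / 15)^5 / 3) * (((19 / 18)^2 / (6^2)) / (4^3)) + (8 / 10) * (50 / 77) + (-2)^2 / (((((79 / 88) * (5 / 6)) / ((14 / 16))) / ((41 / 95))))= 1678272912675159247 / 196551540662400000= 8.54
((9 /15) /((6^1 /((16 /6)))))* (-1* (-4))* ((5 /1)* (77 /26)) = 616 /39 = 15.79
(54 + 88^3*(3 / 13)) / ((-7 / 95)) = -194286210 / 91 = -2135013.30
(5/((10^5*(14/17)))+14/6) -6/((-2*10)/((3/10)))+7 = 7915651/840000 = 9.42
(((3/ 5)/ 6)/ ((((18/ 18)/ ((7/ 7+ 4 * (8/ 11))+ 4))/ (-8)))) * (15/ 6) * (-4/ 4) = 174/ 11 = 15.82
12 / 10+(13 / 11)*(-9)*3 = -1689 / 55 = -30.71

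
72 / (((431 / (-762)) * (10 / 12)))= -152.75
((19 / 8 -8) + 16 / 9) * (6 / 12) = -277 / 144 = -1.92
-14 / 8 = -1.75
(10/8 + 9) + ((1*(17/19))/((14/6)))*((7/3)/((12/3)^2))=3133/304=10.31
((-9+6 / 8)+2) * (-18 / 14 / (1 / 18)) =144.64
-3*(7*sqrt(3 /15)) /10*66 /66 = -21*sqrt(5) /50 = -0.94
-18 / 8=-9 / 4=-2.25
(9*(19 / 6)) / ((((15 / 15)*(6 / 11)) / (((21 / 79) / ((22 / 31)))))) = 12369 / 632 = 19.57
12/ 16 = 0.75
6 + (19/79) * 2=512/79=6.48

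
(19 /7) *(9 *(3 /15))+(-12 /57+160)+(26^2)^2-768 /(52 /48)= 3945852497 /8645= 456431.75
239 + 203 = 442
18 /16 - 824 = -822.88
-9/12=-3/4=-0.75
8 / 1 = 8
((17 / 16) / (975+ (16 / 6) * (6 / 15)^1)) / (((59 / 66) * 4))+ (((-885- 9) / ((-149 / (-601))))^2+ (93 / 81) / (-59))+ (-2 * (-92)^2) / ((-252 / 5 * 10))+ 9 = 6175821230276105 / 474943392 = 13003278.57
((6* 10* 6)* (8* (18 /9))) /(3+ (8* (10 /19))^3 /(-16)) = -3458.62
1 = 1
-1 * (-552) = 552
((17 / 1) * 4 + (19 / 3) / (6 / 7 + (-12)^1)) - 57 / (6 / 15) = -8783 / 117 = -75.07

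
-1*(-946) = 946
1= 1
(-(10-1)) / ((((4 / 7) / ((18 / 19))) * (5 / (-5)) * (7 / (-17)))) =-1377 / 38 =-36.24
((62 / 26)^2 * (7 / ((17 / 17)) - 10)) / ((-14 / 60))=86490 / 1183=73.11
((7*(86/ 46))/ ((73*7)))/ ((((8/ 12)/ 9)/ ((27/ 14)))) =31347/ 47012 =0.67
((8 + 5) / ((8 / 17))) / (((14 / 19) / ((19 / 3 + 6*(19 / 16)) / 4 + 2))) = 2162485 / 10752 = 201.12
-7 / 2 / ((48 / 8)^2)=-7 / 72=-0.10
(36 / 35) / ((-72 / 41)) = -0.59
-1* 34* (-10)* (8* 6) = 16320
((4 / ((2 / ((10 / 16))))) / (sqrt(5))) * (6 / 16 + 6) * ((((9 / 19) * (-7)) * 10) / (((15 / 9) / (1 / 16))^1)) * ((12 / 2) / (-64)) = 28917 * sqrt(5) / 155648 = 0.42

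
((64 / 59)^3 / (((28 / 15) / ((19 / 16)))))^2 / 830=136272936960 / 171548230317947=0.00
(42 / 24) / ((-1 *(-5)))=7 / 20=0.35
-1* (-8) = 8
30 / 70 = 3 / 7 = 0.43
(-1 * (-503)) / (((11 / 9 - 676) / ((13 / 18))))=-6539 / 12146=-0.54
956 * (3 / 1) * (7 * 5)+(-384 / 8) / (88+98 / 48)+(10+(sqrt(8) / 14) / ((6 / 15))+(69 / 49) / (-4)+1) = 5 * sqrt(2) / 14+42520835495 / 423556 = 100390.62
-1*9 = -9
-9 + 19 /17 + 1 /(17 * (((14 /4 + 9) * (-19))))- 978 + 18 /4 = -15849329 /16150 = -981.38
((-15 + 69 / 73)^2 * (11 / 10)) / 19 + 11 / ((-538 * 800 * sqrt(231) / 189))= 304722 / 26645 - 9 * sqrt(231) / 430400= 11.44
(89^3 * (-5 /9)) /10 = -704969 /18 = -39164.94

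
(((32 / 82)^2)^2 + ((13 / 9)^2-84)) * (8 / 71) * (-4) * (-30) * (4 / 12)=-84478268480 / 228886641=-369.08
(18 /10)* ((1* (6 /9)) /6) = 1 /5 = 0.20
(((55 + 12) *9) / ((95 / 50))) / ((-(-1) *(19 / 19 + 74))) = 402 / 95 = 4.23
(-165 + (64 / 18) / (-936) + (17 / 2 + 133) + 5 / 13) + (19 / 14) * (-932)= -18987347 / 14742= -1287.98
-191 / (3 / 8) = -1528 / 3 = -509.33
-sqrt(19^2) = -19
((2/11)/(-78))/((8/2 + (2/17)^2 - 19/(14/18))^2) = -4092529/731705575029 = -0.00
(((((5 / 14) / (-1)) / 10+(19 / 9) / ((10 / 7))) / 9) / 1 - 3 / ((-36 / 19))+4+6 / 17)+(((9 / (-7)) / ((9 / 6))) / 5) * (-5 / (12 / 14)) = 342016 / 48195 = 7.10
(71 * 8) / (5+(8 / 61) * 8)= 34648 / 369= 93.90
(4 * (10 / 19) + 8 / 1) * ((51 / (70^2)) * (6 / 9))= 1632 / 23275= 0.07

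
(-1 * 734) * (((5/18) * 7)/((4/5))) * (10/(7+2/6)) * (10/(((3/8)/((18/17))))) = -12845000/187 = -68689.84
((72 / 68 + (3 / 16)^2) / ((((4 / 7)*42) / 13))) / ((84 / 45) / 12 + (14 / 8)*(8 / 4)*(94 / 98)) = 6498765 / 38523904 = 0.17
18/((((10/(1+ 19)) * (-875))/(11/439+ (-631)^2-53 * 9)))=-6284998332/384125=-16361.86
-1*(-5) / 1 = 5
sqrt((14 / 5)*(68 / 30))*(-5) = -2*sqrt(357) / 3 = -12.60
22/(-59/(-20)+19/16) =1760/331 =5.32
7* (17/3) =119/3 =39.67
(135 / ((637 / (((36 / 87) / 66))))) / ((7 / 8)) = 2160 / 1422421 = 0.00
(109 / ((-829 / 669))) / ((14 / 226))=-8240073 / 5803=-1419.97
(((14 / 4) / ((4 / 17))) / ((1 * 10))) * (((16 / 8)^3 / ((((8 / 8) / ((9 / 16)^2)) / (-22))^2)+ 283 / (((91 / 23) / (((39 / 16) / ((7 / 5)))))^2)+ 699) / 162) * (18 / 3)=31805510987 / 505774080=62.88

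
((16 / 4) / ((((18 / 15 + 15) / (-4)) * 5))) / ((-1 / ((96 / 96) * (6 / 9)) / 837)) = 110.22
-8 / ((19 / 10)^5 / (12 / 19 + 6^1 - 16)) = 142400000 / 47045881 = 3.03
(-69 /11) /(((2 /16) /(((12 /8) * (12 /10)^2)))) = -29808 /275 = -108.39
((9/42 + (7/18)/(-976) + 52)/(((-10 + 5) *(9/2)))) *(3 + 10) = -16694743/553392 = -30.17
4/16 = 1/4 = 0.25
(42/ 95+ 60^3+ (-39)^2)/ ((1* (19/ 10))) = 114484.97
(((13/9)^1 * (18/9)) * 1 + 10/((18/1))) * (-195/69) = -2015/207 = -9.73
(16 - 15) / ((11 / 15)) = 15 / 11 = 1.36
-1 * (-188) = 188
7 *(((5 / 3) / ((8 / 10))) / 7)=25 / 12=2.08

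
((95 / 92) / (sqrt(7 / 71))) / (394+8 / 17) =1615*sqrt(497) / 4318664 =0.01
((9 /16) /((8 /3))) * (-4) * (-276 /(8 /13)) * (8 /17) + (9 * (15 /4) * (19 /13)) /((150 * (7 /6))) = 11037087 /61880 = 178.36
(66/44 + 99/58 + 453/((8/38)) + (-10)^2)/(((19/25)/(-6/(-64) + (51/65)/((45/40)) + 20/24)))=4419309625/916864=4820.03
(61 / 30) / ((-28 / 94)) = -2867 / 420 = -6.83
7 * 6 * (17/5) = 714/5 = 142.80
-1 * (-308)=308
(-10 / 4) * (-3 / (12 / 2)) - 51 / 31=-49 / 124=-0.40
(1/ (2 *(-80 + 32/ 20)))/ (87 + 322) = -0.00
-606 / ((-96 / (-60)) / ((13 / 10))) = -3939 / 8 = -492.38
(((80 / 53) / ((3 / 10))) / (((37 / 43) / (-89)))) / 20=-153080 / 5883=-26.02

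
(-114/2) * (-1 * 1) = 57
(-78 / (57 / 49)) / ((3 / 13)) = -16562 / 57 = -290.56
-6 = -6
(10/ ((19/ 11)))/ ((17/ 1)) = 110/ 323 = 0.34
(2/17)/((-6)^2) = 1/306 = 0.00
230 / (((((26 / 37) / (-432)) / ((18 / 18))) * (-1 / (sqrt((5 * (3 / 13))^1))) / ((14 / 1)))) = 25734240 * sqrt(195) / 169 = 2126385.23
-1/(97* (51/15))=-5/1649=-0.00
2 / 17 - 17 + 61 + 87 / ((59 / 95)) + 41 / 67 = 12419708 / 67201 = 184.81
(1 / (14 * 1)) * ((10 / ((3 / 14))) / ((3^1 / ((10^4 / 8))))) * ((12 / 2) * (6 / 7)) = 50000 / 7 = 7142.86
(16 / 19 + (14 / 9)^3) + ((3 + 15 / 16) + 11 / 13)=27052145 / 2881008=9.39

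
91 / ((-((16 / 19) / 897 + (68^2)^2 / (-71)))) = 110114823 / 364402790032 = 0.00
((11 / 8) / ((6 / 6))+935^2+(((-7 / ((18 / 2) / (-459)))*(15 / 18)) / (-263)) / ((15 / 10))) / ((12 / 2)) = 145704.27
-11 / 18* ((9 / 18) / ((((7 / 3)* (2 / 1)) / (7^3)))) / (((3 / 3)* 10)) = -2.25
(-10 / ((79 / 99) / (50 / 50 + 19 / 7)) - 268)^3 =-5262939268816384 / 169112377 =-31120958.51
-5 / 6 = -0.83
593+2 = 595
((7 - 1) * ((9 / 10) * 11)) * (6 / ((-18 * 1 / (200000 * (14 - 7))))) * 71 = -1968120000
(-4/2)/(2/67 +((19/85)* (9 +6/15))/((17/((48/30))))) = -2420375/275449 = -8.79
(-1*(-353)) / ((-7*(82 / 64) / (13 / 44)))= -36712 / 3157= -11.63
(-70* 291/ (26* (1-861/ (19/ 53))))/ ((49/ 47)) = 0.31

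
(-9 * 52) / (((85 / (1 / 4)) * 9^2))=-13 / 765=-0.02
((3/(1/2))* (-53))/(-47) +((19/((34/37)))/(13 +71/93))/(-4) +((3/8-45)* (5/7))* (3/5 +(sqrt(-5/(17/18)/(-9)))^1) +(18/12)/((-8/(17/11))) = -15* sqrt(170)/8-1172186223/89999360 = -37.47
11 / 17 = 0.65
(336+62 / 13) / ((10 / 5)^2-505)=-4430 / 6513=-0.68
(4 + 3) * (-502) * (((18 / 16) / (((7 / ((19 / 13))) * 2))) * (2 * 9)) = -386289 / 52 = -7428.63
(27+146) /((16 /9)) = 1557 /16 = 97.31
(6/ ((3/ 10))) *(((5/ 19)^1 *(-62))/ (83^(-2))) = -2247989.47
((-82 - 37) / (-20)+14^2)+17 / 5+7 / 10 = 4121 / 20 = 206.05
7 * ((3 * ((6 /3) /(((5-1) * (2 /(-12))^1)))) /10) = -63 /10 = -6.30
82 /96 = 41 /48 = 0.85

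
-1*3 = -3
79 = 79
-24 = -24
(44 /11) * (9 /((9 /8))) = 32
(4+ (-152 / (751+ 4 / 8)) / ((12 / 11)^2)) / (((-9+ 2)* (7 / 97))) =-7.58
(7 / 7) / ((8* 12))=1 / 96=0.01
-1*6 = -6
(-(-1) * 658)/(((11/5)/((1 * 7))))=23030/11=2093.64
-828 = -828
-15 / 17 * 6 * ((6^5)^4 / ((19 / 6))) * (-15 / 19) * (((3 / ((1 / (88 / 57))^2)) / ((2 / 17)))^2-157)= 13651327319932185338393395200 / 799779977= 17068853575378000915.36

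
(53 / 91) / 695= 53 / 63245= 0.00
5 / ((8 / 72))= 45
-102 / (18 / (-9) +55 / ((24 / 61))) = -2448 / 3307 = -0.74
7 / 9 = 0.78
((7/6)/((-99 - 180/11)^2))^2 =717409/93357451811556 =0.00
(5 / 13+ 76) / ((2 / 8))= 3972 / 13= 305.54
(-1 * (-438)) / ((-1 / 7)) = -3066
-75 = -75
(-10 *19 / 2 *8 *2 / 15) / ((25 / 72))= -291.84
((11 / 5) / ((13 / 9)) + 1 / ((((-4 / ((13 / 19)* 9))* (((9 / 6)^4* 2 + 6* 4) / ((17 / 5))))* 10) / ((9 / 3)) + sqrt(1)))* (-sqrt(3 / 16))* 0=0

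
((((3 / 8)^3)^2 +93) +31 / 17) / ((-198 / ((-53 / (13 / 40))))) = 111985958065 / 1433862144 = 78.10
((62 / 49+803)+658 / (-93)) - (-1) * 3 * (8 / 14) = 3640607 / 4557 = 798.90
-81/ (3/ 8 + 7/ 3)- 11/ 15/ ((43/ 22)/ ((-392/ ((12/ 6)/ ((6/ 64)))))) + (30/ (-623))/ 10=-160325833/ 6965140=-23.02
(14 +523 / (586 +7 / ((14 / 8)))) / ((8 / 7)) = 61481 / 4720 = 13.03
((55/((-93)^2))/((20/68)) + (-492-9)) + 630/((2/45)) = 118266613/8649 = 13674.02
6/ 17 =0.35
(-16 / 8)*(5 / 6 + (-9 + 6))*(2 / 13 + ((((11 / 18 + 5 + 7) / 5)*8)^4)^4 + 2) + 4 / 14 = 3271865584006460797336.19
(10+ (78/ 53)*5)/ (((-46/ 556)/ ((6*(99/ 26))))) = -3302640/ 689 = -4793.38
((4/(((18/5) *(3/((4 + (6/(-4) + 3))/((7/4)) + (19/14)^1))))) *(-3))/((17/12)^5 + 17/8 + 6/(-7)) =-8709120/12147383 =-0.72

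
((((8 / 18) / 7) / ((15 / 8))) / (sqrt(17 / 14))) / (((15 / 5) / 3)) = 32 *sqrt(238) / 16065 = 0.03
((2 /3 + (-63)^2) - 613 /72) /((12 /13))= 3707639 /864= 4291.25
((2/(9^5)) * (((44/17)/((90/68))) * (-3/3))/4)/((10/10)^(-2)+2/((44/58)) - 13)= 484/273692115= 0.00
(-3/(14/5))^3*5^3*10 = -2109375/1372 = -1537.45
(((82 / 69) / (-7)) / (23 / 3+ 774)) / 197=-82 / 74376365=-0.00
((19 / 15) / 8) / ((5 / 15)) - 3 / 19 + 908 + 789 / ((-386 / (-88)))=159616113 / 146680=1088.19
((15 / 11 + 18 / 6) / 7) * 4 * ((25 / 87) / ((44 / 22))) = 800 / 2233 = 0.36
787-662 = 125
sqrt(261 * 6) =3 * sqrt(174) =39.57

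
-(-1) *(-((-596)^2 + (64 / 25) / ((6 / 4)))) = -355217.71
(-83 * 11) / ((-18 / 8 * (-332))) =-11 / 9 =-1.22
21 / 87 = 7 / 29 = 0.24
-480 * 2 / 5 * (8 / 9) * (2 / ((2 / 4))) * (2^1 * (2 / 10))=-4096 / 15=-273.07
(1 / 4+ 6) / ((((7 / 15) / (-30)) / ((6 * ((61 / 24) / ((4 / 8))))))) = -343125 / 28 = -12254.46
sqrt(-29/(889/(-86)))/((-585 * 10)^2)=sqrt(2217166)/30423802500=0.00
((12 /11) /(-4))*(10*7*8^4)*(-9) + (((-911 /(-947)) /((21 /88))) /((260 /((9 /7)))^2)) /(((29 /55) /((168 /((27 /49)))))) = 179649690428892 /255268585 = 703767.33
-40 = -40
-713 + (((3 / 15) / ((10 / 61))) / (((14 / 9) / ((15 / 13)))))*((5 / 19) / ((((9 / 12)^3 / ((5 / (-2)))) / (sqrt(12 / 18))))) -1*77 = -790 -2440*sqrt(6) / 5187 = -791.15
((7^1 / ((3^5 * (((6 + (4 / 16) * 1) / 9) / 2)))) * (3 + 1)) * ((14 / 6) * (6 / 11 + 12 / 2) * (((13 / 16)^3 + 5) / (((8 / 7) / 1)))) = 24.55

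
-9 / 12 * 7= -21 / 4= -5.25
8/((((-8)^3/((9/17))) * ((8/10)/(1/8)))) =-45/34816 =-0.00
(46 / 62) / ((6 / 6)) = 23 / 31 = 0.74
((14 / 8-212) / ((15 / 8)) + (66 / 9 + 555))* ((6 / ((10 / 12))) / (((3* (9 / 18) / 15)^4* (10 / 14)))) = 45380160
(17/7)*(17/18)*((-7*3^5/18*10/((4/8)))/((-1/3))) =13005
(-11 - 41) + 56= 4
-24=-24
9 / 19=0.47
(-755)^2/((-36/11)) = -6270275/36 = -174174.31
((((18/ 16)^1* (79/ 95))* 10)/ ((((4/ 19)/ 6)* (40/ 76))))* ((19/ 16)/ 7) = 770013/ 8960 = 85.94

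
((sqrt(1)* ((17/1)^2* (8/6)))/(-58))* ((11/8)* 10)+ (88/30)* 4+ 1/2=-11472/145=-79.12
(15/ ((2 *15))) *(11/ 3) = 11/ 6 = 1.83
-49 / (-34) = 49 / 34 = 1.44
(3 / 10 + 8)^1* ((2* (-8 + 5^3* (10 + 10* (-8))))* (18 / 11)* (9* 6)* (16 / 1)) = -11304966528 / 55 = -205544845.96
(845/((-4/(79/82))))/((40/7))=-35.62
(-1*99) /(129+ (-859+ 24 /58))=2871 /21158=0.14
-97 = -97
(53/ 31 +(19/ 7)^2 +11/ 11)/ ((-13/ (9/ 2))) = -137763/ 39494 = -3.49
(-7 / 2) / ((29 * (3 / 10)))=-35 / 87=-0.40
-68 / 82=-34 / 41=-0.83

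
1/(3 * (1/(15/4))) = 5/4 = 1.25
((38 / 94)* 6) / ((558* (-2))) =-19 / 8742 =-0.00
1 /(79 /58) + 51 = 4087 /79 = 51.73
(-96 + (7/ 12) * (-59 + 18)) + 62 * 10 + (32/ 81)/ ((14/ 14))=162155/ 324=500.48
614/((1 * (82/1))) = 7.49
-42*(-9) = 378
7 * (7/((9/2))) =98/9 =10.89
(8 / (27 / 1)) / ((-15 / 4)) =-32 / 405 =-0.08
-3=-3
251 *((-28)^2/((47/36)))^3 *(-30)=-169297547396382720/103823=-1630636250121.68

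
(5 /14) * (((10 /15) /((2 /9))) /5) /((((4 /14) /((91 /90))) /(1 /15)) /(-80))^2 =463736 /6075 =76.34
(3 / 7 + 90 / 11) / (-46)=-663 / 3542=-0.19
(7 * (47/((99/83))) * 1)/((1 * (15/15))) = 27307/99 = 275.83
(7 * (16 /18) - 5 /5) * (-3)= -47 /3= -15.67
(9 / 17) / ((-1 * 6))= -3 / 34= -0.09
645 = 645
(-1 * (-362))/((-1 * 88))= -181/44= -4.11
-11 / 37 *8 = -88 / 37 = -2.38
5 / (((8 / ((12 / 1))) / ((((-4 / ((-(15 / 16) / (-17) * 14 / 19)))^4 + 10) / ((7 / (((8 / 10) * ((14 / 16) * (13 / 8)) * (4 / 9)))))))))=74186247741144929 / 1458607500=50861008.01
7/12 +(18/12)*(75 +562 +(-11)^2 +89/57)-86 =1053.93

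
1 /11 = 0.09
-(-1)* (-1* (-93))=93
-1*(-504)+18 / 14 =505.29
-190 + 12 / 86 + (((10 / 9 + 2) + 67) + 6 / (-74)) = -1715852 / 14319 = -119.83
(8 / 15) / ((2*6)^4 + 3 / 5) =8 / 311049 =0.00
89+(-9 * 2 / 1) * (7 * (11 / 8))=-337 / 4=-84.25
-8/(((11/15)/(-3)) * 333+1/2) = 80/809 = 0.10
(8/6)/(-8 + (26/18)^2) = -108/479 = -0.23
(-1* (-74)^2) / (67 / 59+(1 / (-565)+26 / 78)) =-547627380 / 146723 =-3732.39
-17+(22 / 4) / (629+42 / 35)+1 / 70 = -1872307 / 110285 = -16.98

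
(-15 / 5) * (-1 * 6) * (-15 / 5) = -54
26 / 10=13 / 5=2.60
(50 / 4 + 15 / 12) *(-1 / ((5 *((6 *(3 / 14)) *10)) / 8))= -77 / 45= -1.71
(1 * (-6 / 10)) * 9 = -27 / 5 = -5.40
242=242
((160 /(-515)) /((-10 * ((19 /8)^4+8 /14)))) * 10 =917504 /95648993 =0.01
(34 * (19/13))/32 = 1.55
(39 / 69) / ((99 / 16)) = 0.09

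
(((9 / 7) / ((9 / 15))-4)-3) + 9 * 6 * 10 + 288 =5762 / 7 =823.14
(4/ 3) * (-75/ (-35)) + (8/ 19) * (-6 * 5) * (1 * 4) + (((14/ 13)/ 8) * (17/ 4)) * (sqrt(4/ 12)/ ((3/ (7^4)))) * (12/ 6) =-6340/ 133 + 285719 * sqrt(3)/ 936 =481.05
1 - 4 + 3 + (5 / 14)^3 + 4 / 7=1693 / 2744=0.62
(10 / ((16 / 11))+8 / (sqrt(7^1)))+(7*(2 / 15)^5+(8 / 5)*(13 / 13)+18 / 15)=8*sqrt(7) / 7+58777417 / 6075000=12.70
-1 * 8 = -8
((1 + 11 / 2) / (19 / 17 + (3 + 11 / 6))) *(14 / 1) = 9282 / 607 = 15.29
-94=-94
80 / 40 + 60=62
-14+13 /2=-15 /2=-7.50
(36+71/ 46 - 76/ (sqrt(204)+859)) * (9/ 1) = 1368 * sqrt(51)/ 737677+11438686035/ 33933142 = 337.11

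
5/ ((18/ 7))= 35/ 18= 1.94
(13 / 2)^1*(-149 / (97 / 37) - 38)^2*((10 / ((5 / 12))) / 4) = 3300242439 / 9409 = 350753.79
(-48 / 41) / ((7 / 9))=-432 / 287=-1.51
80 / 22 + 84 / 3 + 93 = 1371 / 11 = 124.64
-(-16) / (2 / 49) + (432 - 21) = 803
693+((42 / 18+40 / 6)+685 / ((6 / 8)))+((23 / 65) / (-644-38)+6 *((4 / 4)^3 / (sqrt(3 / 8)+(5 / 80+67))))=247325153579783 / 153102476670-384 *sqrt(6) / 1151233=1615.42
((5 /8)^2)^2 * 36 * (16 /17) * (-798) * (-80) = 11221875 /34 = 330055.15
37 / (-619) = -37 / 619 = -0.06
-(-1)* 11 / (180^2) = 11 / 32400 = 0.00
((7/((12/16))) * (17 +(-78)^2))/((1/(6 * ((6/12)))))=170828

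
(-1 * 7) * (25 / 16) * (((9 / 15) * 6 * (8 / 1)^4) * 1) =-161280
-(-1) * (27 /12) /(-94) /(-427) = 9 /160552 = 0.00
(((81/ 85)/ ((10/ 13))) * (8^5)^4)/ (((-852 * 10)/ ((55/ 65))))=-21401105429264596992/ 150875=-141846597708464.60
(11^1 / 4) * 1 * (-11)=-121 / 4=-30.25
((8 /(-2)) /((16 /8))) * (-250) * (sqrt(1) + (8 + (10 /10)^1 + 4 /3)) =17000 /3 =5666.67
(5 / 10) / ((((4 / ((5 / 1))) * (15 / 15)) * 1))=5 / 8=0.62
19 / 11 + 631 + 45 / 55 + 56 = 7585 / 11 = 689.55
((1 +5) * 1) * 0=0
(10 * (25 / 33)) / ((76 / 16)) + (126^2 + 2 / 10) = 49776887 / 3135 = 15877.79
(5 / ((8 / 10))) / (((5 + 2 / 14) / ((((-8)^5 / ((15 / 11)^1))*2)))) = -1576960 / 27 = -58405.93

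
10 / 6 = 5 / 3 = 1.67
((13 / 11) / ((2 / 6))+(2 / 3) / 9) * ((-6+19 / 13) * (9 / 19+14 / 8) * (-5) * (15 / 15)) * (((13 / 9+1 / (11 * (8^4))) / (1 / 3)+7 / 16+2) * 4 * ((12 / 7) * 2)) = 3773063503625 / 222469632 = 16959.90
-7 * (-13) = 91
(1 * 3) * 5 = 15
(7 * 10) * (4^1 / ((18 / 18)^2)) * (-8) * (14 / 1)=-31360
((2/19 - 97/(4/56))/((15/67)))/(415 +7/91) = -374530/25631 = -14.61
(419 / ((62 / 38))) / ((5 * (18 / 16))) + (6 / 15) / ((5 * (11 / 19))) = 3513442 / 76725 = 45.79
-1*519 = -519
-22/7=-3.14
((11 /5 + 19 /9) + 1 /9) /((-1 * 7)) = -199 /315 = -0.63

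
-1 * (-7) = 7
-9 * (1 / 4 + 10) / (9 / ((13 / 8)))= -16.66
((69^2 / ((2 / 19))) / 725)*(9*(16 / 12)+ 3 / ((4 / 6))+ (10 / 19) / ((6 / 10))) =3143847 / 2900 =1084.09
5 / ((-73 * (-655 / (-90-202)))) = -4 / 131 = -0.03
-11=-11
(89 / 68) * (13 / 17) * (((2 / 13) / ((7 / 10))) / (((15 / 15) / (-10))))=-4450 / 2023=-2.20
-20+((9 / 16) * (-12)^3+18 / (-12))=-1987 / 2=-993.50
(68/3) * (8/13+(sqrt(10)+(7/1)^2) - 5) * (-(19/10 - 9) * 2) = 4828 * sqrt(10)/15+560048/39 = 15378.04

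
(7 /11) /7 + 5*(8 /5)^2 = 709 /55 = 12.89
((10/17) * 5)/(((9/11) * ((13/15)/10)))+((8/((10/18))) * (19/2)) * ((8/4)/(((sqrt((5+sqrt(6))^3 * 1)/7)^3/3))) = 1407672/(5 * (sqrt(6)+5)^(9/2))+27500/663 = 74.97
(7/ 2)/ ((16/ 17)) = 119/ 32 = 3.72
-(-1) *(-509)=-509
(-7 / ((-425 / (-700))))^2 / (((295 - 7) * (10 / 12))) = 2401 / 4335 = 0.55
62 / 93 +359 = 1079 / 3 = 359.67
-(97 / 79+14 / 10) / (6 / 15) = -519 / 79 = -6.57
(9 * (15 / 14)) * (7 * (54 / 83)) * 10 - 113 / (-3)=118729 / 249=476.82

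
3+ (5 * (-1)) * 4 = -17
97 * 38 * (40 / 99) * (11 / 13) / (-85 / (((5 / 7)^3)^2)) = -460750000 / 234003861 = -1.97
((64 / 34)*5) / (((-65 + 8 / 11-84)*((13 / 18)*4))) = -7920 / 360451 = -0.02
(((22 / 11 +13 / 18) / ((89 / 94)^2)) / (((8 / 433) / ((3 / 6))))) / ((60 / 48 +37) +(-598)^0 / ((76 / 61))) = 127214101 / 60453072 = 2.10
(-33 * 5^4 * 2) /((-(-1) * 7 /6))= -247500 /7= -35357.14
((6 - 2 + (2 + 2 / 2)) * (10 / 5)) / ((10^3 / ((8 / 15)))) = 14 / 1875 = 0.01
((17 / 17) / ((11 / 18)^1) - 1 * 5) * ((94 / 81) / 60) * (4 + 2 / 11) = -0.27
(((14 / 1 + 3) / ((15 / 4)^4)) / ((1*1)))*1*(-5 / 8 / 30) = -272 / 151875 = -0.00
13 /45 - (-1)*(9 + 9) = 823 /45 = 18.29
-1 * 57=-57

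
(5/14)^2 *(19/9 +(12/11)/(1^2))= 0.41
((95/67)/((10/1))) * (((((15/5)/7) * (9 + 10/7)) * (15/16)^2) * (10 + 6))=8.91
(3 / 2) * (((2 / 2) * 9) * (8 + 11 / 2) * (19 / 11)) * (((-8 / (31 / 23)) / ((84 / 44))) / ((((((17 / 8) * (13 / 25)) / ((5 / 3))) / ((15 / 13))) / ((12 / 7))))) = -12742920000 / 4364087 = -2919.95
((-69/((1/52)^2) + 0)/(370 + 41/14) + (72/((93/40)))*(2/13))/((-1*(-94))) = -482256/91481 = -5.27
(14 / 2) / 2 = 7 / 2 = 3.50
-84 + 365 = 281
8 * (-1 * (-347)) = 2776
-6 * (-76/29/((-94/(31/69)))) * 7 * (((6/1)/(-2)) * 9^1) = 445284/31349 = 14.20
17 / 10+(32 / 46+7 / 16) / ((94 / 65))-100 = -16866443 / 172960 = -97.52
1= 1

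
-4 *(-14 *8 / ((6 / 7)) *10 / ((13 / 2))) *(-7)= -219520 / 39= -5628.72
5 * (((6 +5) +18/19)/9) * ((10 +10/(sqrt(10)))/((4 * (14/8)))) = 1135 * sqrt(10)/1197 +11350/1197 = 12.48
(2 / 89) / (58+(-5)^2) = 0.00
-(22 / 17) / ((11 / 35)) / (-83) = 70 / 1411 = 0.05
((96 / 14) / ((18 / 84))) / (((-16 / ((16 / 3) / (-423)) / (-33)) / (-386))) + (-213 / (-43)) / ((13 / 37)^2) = 1110727355 / 3073941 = 361.34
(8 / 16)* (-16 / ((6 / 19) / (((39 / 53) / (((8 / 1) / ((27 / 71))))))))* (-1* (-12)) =-40014 / 3763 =-10.63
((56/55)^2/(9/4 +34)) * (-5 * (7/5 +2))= -213248/438625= -0.49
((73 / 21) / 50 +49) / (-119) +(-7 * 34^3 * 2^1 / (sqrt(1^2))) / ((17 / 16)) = -64710157123 / 124950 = -517888.41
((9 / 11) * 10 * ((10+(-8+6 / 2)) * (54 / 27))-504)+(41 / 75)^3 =-1958429369 / 4640625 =-422.02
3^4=81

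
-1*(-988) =988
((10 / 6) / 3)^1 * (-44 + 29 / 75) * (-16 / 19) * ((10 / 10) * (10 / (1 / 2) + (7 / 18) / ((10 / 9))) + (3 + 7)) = 7941988 / 12825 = 619.26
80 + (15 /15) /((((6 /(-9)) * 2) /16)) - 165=-97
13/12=1.08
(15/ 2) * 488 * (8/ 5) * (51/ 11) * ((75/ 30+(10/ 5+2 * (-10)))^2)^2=17238442986/ 11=1567131180.55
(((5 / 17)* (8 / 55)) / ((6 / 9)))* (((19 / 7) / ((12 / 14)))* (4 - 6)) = -76 / 187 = -0.41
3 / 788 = 0.00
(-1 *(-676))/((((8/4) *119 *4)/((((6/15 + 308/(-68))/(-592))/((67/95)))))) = 1127061/160480544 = 0.01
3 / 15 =1 / 5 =0.20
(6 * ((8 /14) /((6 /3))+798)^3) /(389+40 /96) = 12563240937984 /1602839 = 7838117.83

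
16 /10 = 8 /5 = 1.60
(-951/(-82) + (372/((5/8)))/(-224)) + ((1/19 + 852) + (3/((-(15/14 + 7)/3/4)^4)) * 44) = 13388918624710271/8890972595330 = 1505.90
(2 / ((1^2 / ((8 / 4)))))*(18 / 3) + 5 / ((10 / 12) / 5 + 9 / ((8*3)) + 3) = 432 / 17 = 25.41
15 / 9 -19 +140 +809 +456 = 4163 / 3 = 1387.67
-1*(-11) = 11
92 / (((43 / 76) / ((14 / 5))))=97888 / 215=455.29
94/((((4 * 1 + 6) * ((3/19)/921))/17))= 4660567/5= 932113.40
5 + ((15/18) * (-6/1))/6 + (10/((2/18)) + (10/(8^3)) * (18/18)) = 72335/768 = 94.19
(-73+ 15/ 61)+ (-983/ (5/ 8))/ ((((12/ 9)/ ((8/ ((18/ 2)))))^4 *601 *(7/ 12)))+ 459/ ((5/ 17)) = 51515192021/ 34644645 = 1486.96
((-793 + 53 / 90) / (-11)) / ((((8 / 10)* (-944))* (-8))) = 71317 / 5981184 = 0.01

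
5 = 5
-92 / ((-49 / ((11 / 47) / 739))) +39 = 66375775 / 1701917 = 39.00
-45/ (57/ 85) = -1275/ 19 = -67.11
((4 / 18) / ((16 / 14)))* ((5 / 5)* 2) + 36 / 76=0.86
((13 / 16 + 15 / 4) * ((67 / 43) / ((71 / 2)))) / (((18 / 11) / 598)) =16086499 / 219816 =73.18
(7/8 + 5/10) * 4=5.50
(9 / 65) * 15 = 27 / 13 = 2.08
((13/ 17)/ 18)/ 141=13/ 43146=0.00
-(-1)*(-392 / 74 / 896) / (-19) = 7 / 22496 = 0.00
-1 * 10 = -10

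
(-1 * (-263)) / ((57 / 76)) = 1052 / 3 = 350.67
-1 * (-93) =93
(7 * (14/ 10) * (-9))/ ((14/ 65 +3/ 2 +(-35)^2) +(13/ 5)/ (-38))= -108927/ 1514909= -0.07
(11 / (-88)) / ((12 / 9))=-3 / 32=-0.09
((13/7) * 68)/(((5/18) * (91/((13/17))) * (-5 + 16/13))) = -12168/12005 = -1.01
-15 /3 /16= -5 /16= -0.31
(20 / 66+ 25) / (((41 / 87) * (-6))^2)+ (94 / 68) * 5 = 38010305 / 3772164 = 10.08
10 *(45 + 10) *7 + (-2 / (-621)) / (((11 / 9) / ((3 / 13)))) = 12662652 / 3289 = 3850.00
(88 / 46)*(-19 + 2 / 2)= -792 / 23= -34.43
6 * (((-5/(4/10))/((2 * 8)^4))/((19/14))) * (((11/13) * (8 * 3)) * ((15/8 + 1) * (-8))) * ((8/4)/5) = 79695/505856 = 0.16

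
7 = 7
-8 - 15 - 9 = -32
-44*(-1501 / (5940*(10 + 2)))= 1501 / 1620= 0.93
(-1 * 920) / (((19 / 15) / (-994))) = 13717200 / 19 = 721957.89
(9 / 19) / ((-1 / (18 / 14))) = -81 / 133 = -0.61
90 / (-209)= -0.43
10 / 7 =1.43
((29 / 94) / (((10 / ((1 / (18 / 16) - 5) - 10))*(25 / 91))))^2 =112327533409 / 44732250000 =2.51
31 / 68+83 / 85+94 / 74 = 33999 / 12580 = 2.70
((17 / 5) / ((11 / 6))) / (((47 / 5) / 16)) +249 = 130365 / 517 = 252.16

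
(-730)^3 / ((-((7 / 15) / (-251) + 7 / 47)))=34419251617500 / 13013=2644989750.06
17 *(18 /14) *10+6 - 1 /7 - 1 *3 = 1550 /7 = 221.43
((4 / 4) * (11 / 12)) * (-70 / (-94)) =385 / 564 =0.68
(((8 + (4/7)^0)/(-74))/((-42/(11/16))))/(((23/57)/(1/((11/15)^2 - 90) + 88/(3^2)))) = 0.05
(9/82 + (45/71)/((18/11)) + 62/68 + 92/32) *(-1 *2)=-8.57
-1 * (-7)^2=-49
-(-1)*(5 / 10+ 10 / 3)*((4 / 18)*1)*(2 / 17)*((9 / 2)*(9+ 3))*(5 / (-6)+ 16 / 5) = 12.81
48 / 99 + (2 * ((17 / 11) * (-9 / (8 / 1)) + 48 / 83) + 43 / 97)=-1479853 / 1062732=-1.39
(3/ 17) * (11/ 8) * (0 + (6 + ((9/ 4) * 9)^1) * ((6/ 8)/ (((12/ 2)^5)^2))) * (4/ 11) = 35/ 1218281472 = 0.00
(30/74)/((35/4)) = 12/259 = 0.05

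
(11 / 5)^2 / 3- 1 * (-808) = 60721 / 75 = 809.61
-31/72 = -0.43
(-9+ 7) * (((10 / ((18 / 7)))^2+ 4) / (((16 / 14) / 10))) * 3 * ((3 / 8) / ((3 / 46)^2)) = -28679735 / 324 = -88517.70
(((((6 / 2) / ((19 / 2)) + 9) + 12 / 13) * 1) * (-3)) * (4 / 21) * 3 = -30348 / 1729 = -17.55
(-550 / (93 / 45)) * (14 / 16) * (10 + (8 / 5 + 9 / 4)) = -1599675 / 496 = -3225.15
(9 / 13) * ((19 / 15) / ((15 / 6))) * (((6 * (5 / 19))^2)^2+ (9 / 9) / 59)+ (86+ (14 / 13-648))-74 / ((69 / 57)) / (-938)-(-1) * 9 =-779830643235888 / 1418720532775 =-549.67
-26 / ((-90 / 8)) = 104 / 45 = 2.31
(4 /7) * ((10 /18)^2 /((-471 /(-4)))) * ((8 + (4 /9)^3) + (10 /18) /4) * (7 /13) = 2398900 /361557027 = 0.01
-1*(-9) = 9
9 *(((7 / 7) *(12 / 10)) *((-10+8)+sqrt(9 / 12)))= -108 / 5+27 *sqrt(3) / 5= -12.25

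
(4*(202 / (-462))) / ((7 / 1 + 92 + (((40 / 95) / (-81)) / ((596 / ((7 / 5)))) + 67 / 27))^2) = -44257808390175 / 260611761581236373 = -0.00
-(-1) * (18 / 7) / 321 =6 / 749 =0.01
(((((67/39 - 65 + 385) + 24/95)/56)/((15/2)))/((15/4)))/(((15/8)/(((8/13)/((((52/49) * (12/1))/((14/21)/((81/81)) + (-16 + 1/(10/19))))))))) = -517719034/7315059375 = -0.07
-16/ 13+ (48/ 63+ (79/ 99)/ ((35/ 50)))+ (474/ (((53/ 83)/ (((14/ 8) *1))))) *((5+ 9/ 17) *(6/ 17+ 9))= 174913977787/ 2603601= 67181.56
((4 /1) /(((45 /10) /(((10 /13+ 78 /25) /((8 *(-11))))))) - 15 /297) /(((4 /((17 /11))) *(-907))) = 5457 /142671100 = 0.00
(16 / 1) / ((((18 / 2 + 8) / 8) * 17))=128 / 289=0.44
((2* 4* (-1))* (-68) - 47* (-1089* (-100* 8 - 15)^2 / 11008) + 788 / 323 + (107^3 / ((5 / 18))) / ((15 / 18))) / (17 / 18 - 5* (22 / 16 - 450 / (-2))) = -7410.82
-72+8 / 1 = -64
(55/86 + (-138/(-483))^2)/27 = 1013/37926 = 0.03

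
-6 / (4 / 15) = -45 / 2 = -22.50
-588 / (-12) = 49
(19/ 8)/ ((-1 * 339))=-19/ 2712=-0.01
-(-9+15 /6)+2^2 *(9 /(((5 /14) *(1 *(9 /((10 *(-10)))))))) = -1113.50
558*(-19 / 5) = -10602 / 5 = -2120.40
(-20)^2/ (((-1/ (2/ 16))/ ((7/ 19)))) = -18.42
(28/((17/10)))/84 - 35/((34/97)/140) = -712940/51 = -13979.22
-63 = -63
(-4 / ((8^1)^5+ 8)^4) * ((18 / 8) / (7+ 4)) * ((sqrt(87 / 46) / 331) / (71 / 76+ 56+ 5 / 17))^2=-282663 / 75641412123051064278382046411264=-0.00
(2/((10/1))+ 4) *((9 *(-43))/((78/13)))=-2709/10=-270.90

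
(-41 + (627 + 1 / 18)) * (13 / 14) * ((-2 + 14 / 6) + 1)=19591 / 27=725.59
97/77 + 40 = 3177/77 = 41.26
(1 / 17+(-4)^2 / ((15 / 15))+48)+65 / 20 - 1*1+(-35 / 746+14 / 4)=69.76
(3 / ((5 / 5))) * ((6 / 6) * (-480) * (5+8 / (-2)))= -1440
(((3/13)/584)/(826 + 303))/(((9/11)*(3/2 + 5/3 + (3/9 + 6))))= 11/244283988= 0.00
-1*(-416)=416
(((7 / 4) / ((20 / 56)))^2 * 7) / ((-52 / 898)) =-7546343 / 2600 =-2902.44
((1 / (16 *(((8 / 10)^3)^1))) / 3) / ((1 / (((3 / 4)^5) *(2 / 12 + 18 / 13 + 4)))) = 1461375 / 27262976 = 0.05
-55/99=-0.56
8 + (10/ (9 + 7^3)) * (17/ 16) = 8.03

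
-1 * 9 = -9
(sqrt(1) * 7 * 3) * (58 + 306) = 7644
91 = 91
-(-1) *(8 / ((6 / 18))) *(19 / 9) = 152 / 3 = 50.67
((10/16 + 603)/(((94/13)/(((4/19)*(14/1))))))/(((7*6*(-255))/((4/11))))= -5707/683145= -0.01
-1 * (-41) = 41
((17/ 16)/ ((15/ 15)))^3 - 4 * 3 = -44239/ 4096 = -10.80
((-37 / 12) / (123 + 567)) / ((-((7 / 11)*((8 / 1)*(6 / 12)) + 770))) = 407 / 70363440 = 0.00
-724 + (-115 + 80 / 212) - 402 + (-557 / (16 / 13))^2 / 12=2576907077 / 162816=15827.11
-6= -6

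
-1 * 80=-80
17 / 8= 2.12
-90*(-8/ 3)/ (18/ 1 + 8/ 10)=600/ 47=12.77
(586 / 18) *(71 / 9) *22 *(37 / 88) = 769711 / 324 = 2375.65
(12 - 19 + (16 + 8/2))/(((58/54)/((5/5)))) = 351/29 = 12.10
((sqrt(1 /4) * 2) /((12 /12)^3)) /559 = 1 /559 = 0.00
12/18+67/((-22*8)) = 151/528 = 0.29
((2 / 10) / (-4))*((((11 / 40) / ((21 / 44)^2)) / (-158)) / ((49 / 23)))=30613 / 170711100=0.00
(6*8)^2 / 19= 2304 / 19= 121.26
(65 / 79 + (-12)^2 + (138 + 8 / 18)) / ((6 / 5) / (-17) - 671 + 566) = -17119255 / 6349941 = -2.70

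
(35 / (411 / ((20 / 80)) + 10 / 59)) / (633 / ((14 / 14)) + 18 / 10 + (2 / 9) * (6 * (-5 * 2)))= 75 / 2189564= 0.00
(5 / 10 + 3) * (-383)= -2681 / 2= -1340.50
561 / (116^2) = 561 / 13456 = 0.04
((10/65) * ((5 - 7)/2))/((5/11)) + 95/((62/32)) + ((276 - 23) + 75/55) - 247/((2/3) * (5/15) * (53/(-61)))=3717670903/2349490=1582.33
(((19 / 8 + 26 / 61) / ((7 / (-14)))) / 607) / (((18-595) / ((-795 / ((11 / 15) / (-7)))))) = 114110325 / 940041476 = 0.12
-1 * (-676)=676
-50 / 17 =-2.94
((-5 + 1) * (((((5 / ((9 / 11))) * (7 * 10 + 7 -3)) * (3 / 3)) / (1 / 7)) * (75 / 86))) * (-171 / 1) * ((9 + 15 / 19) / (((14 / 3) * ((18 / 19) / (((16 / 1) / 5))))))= 575335200 / 43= 13379888.37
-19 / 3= -6.33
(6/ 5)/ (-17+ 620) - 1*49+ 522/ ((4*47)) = -4366537/ 94470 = -46.22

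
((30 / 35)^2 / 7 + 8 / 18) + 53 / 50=1.61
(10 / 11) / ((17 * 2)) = 5 / 187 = 0.03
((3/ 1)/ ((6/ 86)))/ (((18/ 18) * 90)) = 43/ 90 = 0.48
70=70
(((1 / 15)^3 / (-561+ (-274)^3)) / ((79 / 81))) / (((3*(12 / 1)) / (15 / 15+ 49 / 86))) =-0.00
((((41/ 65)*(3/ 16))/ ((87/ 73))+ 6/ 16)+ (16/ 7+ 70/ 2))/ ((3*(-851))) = -7971881/ 538989360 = -0.01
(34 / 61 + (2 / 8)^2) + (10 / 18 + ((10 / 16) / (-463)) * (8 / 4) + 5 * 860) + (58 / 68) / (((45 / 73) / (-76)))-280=1353743991427 / 345694320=3916.01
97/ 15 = 6.47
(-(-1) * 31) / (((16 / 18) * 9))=31 / 8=3.88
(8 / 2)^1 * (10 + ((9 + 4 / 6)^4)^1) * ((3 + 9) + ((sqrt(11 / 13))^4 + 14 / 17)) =110176127236 / 232713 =473442.08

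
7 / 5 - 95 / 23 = -314 / 115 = -2.73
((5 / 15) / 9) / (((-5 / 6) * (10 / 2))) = -2 / 225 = -0.01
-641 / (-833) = 641 / 833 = 0.77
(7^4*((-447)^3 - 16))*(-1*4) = 857777792956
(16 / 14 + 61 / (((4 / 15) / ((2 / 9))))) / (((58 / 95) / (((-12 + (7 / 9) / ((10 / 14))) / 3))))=-20365207 / 65772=-309.63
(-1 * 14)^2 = 196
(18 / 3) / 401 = 6 / 401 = 0.01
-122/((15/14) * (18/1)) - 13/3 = -1439/135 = -10.66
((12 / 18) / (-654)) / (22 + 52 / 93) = -31 / 686046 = -0.00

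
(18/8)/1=9/4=2.25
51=51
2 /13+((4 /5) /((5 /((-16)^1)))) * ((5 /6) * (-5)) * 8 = 3334 /39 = 85.49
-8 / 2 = -4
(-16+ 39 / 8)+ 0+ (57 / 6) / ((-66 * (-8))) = -11729 / 1056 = -11.11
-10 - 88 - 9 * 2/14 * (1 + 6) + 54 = -53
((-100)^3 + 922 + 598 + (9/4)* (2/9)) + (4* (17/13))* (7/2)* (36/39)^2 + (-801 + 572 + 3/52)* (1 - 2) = -8772488813/8788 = -998234.96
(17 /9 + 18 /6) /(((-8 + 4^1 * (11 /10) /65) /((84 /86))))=-100100 /166281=-0.60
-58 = -58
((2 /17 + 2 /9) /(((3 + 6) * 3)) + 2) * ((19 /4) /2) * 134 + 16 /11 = 641.96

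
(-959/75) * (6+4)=-1918/15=-127.87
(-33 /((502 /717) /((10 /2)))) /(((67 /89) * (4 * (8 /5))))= -52645725 /1076288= -48.91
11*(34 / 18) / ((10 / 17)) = 3179 / 90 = 35.32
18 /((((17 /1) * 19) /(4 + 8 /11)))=936 /3553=0.26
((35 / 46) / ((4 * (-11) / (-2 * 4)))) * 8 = 280 / 253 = 1.11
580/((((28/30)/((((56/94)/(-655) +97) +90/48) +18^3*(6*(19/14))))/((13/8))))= 463935282176535/9654176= 48055399.26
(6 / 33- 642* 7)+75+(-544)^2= 3206689 / 11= 291517.18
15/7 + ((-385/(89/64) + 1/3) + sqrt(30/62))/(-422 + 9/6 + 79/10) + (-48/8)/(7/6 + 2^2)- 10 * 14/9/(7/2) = -1001414236/358584471- 5 * sqrt(465)/63953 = -2.79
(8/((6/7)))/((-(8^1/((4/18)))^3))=-7/34992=-0.00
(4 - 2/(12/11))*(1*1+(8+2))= 143/6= 23.83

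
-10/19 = -0.53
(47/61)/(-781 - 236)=-47/62037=-0.00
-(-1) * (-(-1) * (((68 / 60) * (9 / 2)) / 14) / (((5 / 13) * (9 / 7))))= 221 / 300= 0.74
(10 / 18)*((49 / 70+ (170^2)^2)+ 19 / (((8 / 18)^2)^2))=1069069424191 / 2304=464005826.47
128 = 128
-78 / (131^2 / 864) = -67392 / 17161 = -3.93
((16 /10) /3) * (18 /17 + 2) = 416 /255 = 1.63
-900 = -900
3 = 3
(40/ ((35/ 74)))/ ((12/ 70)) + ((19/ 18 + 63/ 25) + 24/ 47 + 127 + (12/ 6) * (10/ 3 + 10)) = 651.09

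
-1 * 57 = -57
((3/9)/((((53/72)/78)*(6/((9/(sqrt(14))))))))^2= 3942432/19663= 200.50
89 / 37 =2.41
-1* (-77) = 77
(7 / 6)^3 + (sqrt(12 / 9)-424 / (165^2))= 2 * sqrt(3) / 3 + 1027399 / 653400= 2.73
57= 57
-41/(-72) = 41/72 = 0.57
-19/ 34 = -0.56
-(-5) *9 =45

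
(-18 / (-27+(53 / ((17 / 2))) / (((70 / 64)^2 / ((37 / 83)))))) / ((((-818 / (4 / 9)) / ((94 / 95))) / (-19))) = 0.01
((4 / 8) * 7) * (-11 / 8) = -4.81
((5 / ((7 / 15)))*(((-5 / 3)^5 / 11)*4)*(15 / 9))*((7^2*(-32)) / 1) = 350000000 / 2673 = 130939.02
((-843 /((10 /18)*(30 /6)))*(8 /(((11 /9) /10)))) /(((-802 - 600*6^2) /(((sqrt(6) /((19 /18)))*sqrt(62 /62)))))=9832752*sqrt(6) /11705045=2.06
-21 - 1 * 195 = -216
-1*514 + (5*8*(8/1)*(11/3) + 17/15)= 9907/15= 660.47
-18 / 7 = -2.57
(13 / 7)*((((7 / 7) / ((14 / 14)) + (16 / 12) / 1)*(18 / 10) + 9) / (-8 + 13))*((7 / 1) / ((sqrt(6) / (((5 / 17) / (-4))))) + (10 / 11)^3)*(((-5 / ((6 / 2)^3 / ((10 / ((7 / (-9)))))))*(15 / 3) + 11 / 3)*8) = 2720640 / 5929-31174*sqrt(6) / 595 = 330.53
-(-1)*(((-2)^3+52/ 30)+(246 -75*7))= -4279/ 15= -285.27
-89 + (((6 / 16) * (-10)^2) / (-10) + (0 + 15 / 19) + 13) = -6001 / 76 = -78.96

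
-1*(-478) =478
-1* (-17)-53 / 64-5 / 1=715 / 64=11.17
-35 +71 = 36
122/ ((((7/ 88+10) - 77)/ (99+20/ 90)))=-9587248/ 53001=-180.89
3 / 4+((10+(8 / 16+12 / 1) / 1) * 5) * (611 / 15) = 4583.25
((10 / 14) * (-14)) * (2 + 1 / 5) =-22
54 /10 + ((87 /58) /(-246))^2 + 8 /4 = 995157 /134480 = 7.40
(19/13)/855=1/585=0.00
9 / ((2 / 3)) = 27 / 2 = 13.50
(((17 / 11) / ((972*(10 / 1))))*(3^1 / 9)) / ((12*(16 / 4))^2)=17 / 739031040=0.00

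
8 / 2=4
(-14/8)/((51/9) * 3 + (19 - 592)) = 7/2224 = 0.00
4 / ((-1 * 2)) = -2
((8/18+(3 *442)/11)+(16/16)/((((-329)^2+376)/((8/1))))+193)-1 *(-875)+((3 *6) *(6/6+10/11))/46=294246838343/247320909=1189.74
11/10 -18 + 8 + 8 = -9/10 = -0.90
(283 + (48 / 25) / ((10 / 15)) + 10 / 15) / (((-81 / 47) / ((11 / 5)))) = -11110847 / 30375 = -365.79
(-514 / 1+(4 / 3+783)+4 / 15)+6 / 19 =25737 / 95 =270.92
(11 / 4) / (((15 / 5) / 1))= 11 / 12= 0.92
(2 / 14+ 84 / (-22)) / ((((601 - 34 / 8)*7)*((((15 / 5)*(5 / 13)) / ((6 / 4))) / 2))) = -14716 / 6432965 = -0.00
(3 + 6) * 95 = 855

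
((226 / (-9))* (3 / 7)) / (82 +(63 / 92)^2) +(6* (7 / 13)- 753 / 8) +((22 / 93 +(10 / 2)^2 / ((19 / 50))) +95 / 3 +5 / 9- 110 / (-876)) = 1445147300881645 / 196642797289848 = 7.35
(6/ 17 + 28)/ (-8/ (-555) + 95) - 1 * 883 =-882.70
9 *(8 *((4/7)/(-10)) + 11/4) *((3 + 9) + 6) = 26001/70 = 371.44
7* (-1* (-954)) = 6678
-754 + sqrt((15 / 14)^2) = -10541 / 14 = -752.93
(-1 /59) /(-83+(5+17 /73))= 73 /334943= 0.00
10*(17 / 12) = 85 / 6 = 14.17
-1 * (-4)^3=64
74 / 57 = 1.30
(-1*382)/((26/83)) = -15853/13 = -1219.46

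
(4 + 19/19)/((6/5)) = 25/6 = 4.17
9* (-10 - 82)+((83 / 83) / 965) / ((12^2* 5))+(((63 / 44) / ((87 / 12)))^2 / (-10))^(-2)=78935970184012729 / 1216128589200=64907.59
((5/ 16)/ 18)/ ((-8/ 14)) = -35/ 1152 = -0.03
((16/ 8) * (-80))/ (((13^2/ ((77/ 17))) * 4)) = -3080/ 2873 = -1.07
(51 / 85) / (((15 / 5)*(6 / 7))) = 7 / 30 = 0.23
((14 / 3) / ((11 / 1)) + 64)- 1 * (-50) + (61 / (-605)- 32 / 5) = 107.92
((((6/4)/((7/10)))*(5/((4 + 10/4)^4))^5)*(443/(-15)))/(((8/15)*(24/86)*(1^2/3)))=-0.00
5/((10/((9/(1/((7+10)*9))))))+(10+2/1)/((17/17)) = 1401/2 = 700.50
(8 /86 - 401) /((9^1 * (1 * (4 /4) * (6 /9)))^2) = -11.14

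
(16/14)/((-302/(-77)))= 44/151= 0.29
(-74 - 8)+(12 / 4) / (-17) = -1397 / 17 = -82.18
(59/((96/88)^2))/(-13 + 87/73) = -521147/124128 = -4.20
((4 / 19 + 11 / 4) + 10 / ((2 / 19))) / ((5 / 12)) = 4467 / 19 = 235.11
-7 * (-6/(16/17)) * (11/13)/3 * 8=1309/13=100.69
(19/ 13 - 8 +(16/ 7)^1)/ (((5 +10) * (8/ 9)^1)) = -1161/ 3640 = -0.32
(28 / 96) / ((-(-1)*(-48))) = -7 / 1152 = -0.01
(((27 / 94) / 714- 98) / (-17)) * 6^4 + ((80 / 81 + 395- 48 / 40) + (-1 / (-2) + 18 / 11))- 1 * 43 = 6629078112983 / 847171710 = 7824.95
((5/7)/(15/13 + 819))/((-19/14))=-65/101289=-0.00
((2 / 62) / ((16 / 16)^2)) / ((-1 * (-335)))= 1 / 10385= 0.00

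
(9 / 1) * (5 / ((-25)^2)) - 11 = -1366 / 125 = -10.93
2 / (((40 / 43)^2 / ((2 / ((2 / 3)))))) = 5547 / 800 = 6.93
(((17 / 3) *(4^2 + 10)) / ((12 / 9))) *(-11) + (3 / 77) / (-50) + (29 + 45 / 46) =-1185.52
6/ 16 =3/ 8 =0.38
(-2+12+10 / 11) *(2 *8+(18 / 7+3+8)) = 322.60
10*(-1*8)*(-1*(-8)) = -640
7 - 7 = 0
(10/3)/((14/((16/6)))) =40/63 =0.63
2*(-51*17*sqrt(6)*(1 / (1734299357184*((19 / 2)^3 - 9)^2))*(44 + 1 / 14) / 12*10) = -1445*sqrt(6) / 28323222180156288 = -0.00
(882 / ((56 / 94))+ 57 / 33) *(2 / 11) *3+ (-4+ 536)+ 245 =191844 / 121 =1585.49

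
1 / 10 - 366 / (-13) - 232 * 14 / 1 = -418567 / 130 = -3219.75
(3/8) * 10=15/4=3.75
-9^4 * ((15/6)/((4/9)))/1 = -295245/8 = -36905.62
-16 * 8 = -128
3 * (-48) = -144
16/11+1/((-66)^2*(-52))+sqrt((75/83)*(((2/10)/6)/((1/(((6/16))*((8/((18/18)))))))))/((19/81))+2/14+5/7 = 81*sqrt(2490)/3154+3665369/1585584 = 3.59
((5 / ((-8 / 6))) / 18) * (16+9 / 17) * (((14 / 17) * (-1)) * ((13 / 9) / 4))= 127855 / 124848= 1.02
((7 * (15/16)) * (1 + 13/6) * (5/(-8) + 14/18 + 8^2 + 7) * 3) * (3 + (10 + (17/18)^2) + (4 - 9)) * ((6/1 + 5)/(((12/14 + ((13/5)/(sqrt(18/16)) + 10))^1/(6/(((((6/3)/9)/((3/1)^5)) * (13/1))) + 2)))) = 2364619450969612375/110824077312 - 174235117439866175 * sqrt(2)/51149574144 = 16519339.05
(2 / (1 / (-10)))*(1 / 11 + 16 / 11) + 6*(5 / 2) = -175 / 11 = -15.91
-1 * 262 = -262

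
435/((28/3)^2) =4.99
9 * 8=72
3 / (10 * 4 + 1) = 3 / 41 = 0.07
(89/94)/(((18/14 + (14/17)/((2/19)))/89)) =9.25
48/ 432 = 1/ 9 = 0.11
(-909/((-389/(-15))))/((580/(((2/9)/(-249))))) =101/1872646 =0.00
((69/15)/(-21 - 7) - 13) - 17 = -4223/140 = -30.16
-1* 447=-447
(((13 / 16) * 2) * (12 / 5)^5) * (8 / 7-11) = -27900288 / 21875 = -1275.44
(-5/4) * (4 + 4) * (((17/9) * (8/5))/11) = -272/99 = -2.75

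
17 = 17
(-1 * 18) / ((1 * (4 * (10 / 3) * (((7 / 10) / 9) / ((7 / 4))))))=-243 / 8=-30.38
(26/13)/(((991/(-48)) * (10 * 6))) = -8/4955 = -0.00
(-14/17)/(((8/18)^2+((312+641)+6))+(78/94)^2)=-1252503/1459887376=-0.00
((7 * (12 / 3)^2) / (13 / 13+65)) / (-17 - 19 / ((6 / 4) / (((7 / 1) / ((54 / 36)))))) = -168 / 7535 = -0.02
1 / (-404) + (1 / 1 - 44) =-43.00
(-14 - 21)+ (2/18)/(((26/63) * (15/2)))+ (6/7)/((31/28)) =-206678/6045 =-34.19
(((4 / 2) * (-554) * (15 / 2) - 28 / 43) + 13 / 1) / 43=-356799 / 1849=-192.97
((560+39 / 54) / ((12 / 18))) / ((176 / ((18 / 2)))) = 30279 / 704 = 43.01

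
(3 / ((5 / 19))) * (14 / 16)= 399 / 40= 9.98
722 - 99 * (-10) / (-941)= 678412 / 941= 720.95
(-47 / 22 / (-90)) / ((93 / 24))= 94 / 15345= 0.01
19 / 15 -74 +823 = 11254 / 15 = 750.27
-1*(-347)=347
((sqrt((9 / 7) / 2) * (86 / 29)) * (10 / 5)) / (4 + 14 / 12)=1548 * sqrt(14) / 6293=0.92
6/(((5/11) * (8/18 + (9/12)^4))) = 152064/8765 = 17.35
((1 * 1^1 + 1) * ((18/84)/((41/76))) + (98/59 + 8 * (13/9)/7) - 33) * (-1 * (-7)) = -4403323/21771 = -202.26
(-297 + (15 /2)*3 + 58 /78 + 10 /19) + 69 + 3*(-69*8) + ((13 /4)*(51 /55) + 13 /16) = -1210523893 /652080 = -1856.40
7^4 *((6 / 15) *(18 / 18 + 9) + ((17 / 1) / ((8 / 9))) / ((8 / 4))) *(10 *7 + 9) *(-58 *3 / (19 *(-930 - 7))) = 3580949841 / 142424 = 25142.88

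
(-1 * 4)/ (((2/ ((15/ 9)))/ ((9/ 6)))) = -5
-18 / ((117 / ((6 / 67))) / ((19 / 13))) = -228 / 11323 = -0.02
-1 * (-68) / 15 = 68 / 15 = 4.53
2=2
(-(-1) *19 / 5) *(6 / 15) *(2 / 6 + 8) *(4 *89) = 13528 / 3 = 4509.33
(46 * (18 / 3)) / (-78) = -46 / 13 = -3.54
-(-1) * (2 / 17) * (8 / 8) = 2 / 17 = 0.12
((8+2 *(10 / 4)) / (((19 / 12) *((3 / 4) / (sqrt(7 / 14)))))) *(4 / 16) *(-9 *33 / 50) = -3861 *sqrt(2) / 475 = -11.50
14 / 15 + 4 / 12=19 / 15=1.27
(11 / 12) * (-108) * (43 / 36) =-473 / 4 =-118.25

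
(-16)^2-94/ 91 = 23202/ 91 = 254.97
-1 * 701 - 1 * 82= -783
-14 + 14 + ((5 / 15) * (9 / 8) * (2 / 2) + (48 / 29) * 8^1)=3159 / 232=13.62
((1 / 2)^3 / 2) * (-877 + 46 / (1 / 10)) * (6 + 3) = -3753 / 16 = -234.56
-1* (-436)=436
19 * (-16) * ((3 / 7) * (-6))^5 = 574428672 / 16807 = 34177.94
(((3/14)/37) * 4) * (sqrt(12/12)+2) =18/259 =0.07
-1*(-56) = 56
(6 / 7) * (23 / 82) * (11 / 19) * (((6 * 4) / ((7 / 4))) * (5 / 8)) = 45540 / 38171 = 1.19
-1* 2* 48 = -96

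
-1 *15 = -15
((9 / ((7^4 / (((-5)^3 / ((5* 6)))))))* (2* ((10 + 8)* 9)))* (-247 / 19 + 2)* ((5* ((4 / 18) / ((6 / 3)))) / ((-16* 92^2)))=-37125 / 162576512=-0.00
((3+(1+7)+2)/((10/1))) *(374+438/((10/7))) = 44239/50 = 884.78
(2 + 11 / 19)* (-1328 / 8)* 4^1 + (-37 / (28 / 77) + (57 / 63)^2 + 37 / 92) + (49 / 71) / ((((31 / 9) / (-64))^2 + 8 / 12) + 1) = -13737669584684732 / 7579249528347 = -1812.54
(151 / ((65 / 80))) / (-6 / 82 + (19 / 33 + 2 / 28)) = 45763872 / 141349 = 323.77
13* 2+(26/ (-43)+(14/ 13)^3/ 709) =25.40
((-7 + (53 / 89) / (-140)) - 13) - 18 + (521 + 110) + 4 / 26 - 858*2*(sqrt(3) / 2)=96078371 / 161980 - 858*sqrt(3)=-892.95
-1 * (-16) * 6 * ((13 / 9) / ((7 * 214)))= 208 / 2247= 0.09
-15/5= -3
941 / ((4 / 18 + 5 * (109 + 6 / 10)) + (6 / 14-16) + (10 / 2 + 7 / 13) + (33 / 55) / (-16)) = 61654320 / 35259703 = 1.75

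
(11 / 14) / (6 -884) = -11 / 12292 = -0.00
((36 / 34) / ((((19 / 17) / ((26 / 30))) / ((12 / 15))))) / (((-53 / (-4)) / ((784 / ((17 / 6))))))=5870592 / 427975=13.72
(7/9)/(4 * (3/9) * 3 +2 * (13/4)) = 2/27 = 0.07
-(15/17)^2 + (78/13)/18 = -0.45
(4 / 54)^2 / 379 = 4 / 276291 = 0.00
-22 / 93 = -0.24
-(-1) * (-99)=-99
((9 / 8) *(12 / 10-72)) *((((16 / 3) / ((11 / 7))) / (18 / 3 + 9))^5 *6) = -519890796544 / 1834471546875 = -0.28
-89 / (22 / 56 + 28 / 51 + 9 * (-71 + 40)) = 127092 / 397067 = 0.32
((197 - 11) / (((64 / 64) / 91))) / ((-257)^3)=-16926 / 16974593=-0.00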